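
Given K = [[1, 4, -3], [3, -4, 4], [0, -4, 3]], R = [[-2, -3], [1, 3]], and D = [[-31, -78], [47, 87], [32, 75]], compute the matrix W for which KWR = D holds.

W = K⁻¹DR⁻¹ (apply K⁻¹ on the left and R⁻¹ on the right).
det K = 4; the adjugate gives K⁻¹ = [[1, 0, 1], [-9/4, 3/4, -13/4], [-3, 1, -4]].
R has determinant -3; R⁻¹ = [[-1, -1], [1/3, 2/3]].
K⁻¹D = [[1, -3], [1, -3], [12, 21]].
W = (K⁻¹D)R⁻¹ = [[-2, -3], [-2, -3], [-5, 2]].

W = [[-2, -3], [-2, -3], [-5, 2]]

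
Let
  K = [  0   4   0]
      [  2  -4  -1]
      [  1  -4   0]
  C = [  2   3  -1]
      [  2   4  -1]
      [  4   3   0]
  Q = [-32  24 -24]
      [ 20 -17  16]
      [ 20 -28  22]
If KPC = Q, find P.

P = K⁻¹QC⁻¹ (apply K⁻¹ on the left and C⁻¹ on the right).
det K = -4; the adjugate gives K⁻¹ = [[1, 0, 1], [1/4, 0, 0], [1, -1, 2]].
det C = 4, so C⁻¹ = [[3/4, -3/4, 1/4], [-1, 1, 0], [-5/2, 3/2, 1/2]].
K⁻¹Q = [[-12, -4, -2], [-8, 6, -6], [-12, -15, 4]].
P = (K⁻¹Q)C⁻¹ = [[0, 2, -4], [3, 3, -5], [-4, 0, -1]].

P = [[0, 2, -4], [3, 3, -5], [-4, 0, -1]]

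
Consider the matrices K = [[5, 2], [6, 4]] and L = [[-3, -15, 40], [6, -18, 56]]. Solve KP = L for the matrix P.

Since K multiplies P on the left, P = K⁻¹L.
det K = 8; the adjugate gives K⁻¹ = [[1/2, -1/4], [-3/4, 5/8]].
P = K⁻¹L = [[1/2, -1/4], [-3/4, 5/8]] · [[-3, -15, 40], [6, -18, 56]] = [[-3, -3, 6], [6, 0, 5]].

P = [[-3, -3, 6], [6, 0, 5]]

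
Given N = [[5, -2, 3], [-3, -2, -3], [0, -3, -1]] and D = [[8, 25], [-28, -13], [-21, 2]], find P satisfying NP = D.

Left-multiplying both sides by N⁻¹ gives P = N⁻¹D.
det N = -2, so N⁻¹ = [[7/2, 11/2, -6], [3/2, 5/2, -3], [-9/2, -15/2, 8]].
P = N⁻¹D = [[7/2, 11/2, -6], [3/2, 5/2, -3], [-9/2, -15/2, 8]] · [[8, 25], [-28, -13], [-21, 2]] = [[0, 4], [5, -1], [6, 1]].

P = [[0, 4], [5, -1], [6, 1]]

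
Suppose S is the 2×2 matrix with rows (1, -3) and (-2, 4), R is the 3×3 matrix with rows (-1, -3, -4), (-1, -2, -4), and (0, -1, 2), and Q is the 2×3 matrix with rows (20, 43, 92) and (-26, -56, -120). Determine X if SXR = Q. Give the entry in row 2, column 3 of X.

-2

X = S⁻¹QR⁻¹ (apply S⁻¹ on the left and R⁻¹ on the right).
det S = -2, so S⁻¹ = [[-2, -3/2], [-1, -1/2]].
det R = -2, so R⁻¹ = [[4, -5, -2], [-1, 1, 0], [-1/2, 1/2, 1/2]].
S⁻¹Q = [[-1, -2, -4], [-7, -15, -32]].
X = (S⁻¹Q)R⁻¹ = [[0, 1, 0], [3, 4, -2]].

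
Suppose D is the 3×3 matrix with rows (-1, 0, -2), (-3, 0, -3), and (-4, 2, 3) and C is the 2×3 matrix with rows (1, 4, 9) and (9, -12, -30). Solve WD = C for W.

Right-multiplying both sides by D⁻¹ gives W = CD⁻¹.
det D = 6; the adjugate gives D⁻¹ = [[1, -2/3, 0], [7/2, -11/6, 1/2], [-1, 1/3, 0]].
W = CD⁻¹ = [[1, 4, 9], [9, -12, -30]] · [[1, -2/3, 0], [7/2, -11/6, 1/2], [-1, 1/3, 0]] = [[6, -5, 2], [-3, 6, -6]].

W = [[6, -5, 2], [-3, 6, -6]]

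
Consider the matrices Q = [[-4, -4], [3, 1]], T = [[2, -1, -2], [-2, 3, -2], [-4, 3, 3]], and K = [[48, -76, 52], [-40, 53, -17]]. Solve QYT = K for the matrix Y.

Y = [[4, 3, 4], [-2, 3, -3]]

Isolating Y: multiply by Q⁻¹ from the left and T⁻¹ from the right, so Y = Q⁻¹KT⁻¹.
det Q = 8; the adjugate gives Q⁻¹ = [[1/8, 1/2], [-3/8, -1/2]].
det T = 4, so T⁻¹ = [[15/4, -3/4, 2], [7/2, -1/2, 2], [3/2, -1/2, 1]].
Q⁻¹K = [[-14, 17, -2], [2, 2, -11]].
Y = (Q⁻¹K)T⁻¹ = [[4, 3, 4], [-2, 3, -3]].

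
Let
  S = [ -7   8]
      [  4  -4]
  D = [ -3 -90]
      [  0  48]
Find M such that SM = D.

Left-multiplying both sides by S⁻¹ gives M = S⁻¹D.
det S = -4, so S⁻¹ = [[1, 2], [1, 7/4]].
M = S⁻¹D = [[1, 2], [1, 7/4]] · [[-3, -90], [0, 48]] = [[-3, 6], [-3, -6]].

M = [[-3, 6], [-3, -6]]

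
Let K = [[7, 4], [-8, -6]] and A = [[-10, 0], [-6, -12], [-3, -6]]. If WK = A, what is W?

W = [[-6, -4], [6, 6], [3, 3]]

Since K sits to the right of W, W = AK⁻¹.
K has determinant -10; K⁻¹ = [[3/5, 2/5], [-4/5, -7/10]].
W = AK⁻¹ = [[-10, 0], [-6, -12], [-3, -6]] · [[3/5, 2/5], [-4/5, -7/10]] = [[-6, -4], [6, 6], [3, 3]].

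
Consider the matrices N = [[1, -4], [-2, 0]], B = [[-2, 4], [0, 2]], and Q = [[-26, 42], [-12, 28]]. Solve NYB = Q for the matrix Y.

Y = [[-3, -1], [-4, 1]]

Y = N⁻¹QB⁻¹ (apply N⁻¹ on the left and B⁻¹ on the right).
N has determinant -8; N⁻¹ = [[0, -1/2], [-1/4, -1/8]].
B has determinant -4; B⁻¹ = [[-1/2, 1], [0, 1/2]].
N⁻¹Q = [[6, -14], [8, -14]].
Y = (N⁻¹Q)B⁻¹ = [[-3, -1], [-4, 1]].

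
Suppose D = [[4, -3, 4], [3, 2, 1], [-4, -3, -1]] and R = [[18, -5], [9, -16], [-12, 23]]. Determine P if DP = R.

D is on the left of P, so left-multiply by D⁻¹: P = D⁻¹R.
det D = 3, so D⁻¹ = [[1/3, -5, -11/3], [-1/3, 4, 8/3], [-1/3, 8, 17/3]].
P = D⁻¹R = [[1/3, -5, -11/3], [-1/3, 4, 8/3], [-1/3, 8, 17/3]] · [[18, -5], [9, -16], [-12, 23]] = [[5, -6], [-2, -1], [-2, 4]].

P = [[5, -6], [-2, -1], [-2, 4]]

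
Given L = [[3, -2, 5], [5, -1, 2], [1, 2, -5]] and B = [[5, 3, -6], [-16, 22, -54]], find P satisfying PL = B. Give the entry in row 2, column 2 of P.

-2

L is on the right of P, so right-multiply by L⁻¹: P = BL⁻¹.
det L = 4; the adjugate gives L⁻¹ = [[1/4, 0, 1/4], [27/4, -5, 19/4], [11/4, -2, 7/4]].
P = BL⁻¹ = [[5, 3, -6], [-16, 22, -54]] · [[1/4, 0, 1/4], [27/4, -5, 19/4], [11/4, -2, 7/4]] = [[5, -3, 5], [-4, -2, 6]].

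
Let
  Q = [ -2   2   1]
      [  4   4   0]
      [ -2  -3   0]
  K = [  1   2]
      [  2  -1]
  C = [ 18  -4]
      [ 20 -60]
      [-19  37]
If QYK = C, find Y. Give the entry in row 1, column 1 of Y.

-4

Y = Q⁻¹CK⁻¹ (apply Q⁻¹ on the left and K⁻¹ on the right).
det Q = -4, so Q⁻¹ = [[0, 3/4, 1], [0, -1/2, -1], [1, 5/2, 4]].
det K = -5; the adjugate gives K⁻¹ = [[1/5, 2/5], [2/5, -1/5]].
Q⁻¹C = [[-4, -8], [9, -7], [-8, -6]].
Y = (Q⁻¹C)K⁻¹ = [[-4, 0], [-1, 5], [-4, -2]].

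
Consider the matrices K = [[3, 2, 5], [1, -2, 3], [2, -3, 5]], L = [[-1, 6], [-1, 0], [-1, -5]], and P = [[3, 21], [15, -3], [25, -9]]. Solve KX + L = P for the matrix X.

KX = P − L = [[4, 15], [16, -3], [26, -4]].
K is on the left of X, so left-multiply by K⁻¹: X = K⁻¹(P − L).
K has determinant 4; K⁻¹ = [[-1/4, -25/4, 4], [1/4, 5/4, -1], [1/4, 13/4, -2]].
X = K⁻¹(P − L) = [[3, -1], [-5, 4], [1, 2]].

X = [[3, -1], [-5, 4], [1, 2]]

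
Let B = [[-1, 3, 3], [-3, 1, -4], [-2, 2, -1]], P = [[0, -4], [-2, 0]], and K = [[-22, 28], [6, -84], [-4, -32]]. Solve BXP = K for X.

Left-multiply by B⁻¹ and right-multiply by P⁻¹: X = B⁻¹KP⁻¹.
det B = -4; the adjugate gives B⁻¹ = [[-7/4, -9/4, 15/4], [-5/4, -7/4, 13/4], [1, 1, -2]].
det P = -8, so P⁻¹ = [[0, -1/2], [-1/4, 0]].
B⁻¹K = [[10, 20], [4, 8], [-8, 8]].
X = (B⁻¹K)P⁻¹ = [[-5, -5], [-2, -2], [-2, 4]].

X = [[-5, -5], [-2, -2], [-2, 4]]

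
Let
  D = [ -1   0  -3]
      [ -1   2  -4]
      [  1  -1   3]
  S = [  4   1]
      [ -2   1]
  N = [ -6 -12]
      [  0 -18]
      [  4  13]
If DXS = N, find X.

X = [[2, -2], [0, -1], [1, 3]]

Isolating X: multiply by D⁻¹ from the left and S⁻¹ from the right, so X = D⁻¹NS⁻¹.
D has determinant 1; D⁻¹ = [[2, 3, 6], [-1, 0, -1], [-1, -1, -2]].
det S = 6, so S⁻¹ = [[1/6, -1/6], [1/3, 2/3]].
D⁻¹N = [[12, 0], [2, -1], [-2, 4]].
X = (D⁻¹N)S⁻¹ = [[2, -2], [0, -1], [1, 3]].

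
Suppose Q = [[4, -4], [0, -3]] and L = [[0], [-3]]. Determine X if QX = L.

Left-multiplying both sides by Q⁻¹ gives X = Q⁻¹L.
det Q = -12, so Q⁻¹ = [[1/4, -1/3], [0, -1/3]].
X = Q⁻¹L = [[1/4, -1/3], [0, -1/3]] · [[0], [-3]] = [[1], [1]].

X = [[1], [1]]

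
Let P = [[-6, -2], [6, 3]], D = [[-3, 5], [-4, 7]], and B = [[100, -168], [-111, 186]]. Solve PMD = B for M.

M = P⁻¹BD⁻¹ (apply P⁻¹ on the left and D⁻¹ on the right).
det P = -6, so P⁻¹ = [[-1/2, -1/3], [1, 1]].
det D = -1, so D⁻¹ = [[-7, 5], [-4, 3]].
P⁻¹B = [[-13, 22], [-11, 18]].
M = (P⁻¹B)D⁻¹ = [[3, 1], [5, -1]].

M = [[3, 1], [5, -1]]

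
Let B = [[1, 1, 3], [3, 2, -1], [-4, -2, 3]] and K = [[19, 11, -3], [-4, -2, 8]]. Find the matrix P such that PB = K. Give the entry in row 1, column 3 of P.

-4

B is on the right of P, so right-multiply by B⁻¹: P = KB⁻¹.
det B = 5; the adjugate gives B⁻¹ = [[4/5, -9/5, -7/5], [-1, 3, 2], [2/5, -2/5, -1/5]].
P = KB⁻¹ = [[19, 11, -3], [-4, -2, 8]] · [[4/5, -9/5, -7/5], [-1, 3, 2], [2/5, -2/5, -1/5]] = [[3, 0, -4], [2, -2, 0]].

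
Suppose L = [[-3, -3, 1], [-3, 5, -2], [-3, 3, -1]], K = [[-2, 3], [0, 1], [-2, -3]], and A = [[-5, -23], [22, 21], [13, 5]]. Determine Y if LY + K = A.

LY = A − K = [[-3, -26], [22, 20], [15, 8]].
L is on the left of Y, so left-multiply by L⁻¹: Y = L⁻¹(A − K).
det L = -6, so L⁻¹ = [[-1/6, 0, -1/6], [-1/2, -1, 3/2], [-1, -3, 4]].
Y = L⁻¹(A − K) = [[-2, 3], [2, 5], [-3, -2]].

Y = [[-2, 3], [2, 5], [-3, -2]]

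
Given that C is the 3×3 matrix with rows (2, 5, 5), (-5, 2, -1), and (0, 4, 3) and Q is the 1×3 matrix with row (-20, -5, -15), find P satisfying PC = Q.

Right-multiplying both sides by C⁻¹ gives P = QC⁻¹.
C has determinant -5; C⁻¹ = [[-2, -1, 3], [-3, -6/5, 23/5], [4, 8/5, -29/5]].
P = QC⁻¹ = [[-20, -5, -15]] · [[-2, -1, 3], [-3, -6/5, 23/5], [4, 8/5, -29/5]] = [[-5, 2, 4]].

P = [[-5, 2, 4]]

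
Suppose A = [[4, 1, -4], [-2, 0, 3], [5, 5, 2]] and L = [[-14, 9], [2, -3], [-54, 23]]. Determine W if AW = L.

A is on the left of W, so left-multiply by A⁻¹: W = A⁻¹L.
A has determinant -1; A⁻¹ = [[15, 22, -3], [-19, -28, 4], [10, 15, -2]].
W = A⁻¹L = [[15, 22, -3], [-19, -28, 4], [10, 15, -2]] · [[-14, 9], [2, -3], [-54, 23]] = [[-4, 0], [-6, 5], [-2, -1]].

W = [[-4, 0], [-6, 5], [-2, -1]]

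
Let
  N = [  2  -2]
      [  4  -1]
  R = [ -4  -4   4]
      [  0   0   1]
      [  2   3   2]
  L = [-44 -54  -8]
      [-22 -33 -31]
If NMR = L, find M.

Left-multiply by N⁻¹ and right-multiply by R⁻¹: M = N⁻¹LR⁻¹.
det N = 6, so N⁻¹ = [[-1/6, 1/3], [-2/3, 1/3]].
det R = 4; the adjugate gives R⁻¹ = [[-3/4, 5, -1], [1/2, -4, 1], [0, 1, 0]].
N⁻¹L = [[0, -2, -9], [22, 25, -5]].
M = (N⁻¹L)R⁻¹ = [[-1, -1, -2], [-4, 5, 3]].

M = [[-1, -1, -2], [-4, 5, 3]]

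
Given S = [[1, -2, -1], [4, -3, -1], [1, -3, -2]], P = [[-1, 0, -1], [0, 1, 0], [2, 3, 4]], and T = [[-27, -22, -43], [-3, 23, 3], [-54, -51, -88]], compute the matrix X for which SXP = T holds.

Left-multiply by S⁻¹ and right-multiply by P⁻¹: X = S⁻¹TP⁻¹.
det S = -2; the adjugate gives S⁻¹ = [[-3/2, 1/2, 1/2], [-7/2, 1/2, 3/2], [9/2, -1/2, -5/2]].
det P = -2; the adjugate gives P⁻¹ = [[-2, 3/2, -1/2], [0, 1, 0], [1, -3/2, 1/2]].
S⁻¹T = [[12, 19, 22], [12, 12, 20], [15, 17, 25]].
X = (S⁻¹T)P⁻¹ = [[-2, 4, 5], [-4, 0, 4], [-5, 2, 5]].

X = [[-2, 4, 5], [-4, 0, 4], [-5, 2, 5]]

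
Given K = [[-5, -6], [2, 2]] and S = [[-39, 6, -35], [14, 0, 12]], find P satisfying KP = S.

K is on the left of P, so left-multiply by K⁻¹: P = K⁻¹S.
K has determinant 2; K⁻¹ = [[1, 3], [-1, -5/2]].
P = K⁻¹S = [[1, 3], [-1, -5/2]] · [[-39, 6, -35], [14, 0, 12]] = [[3, 6, 1], [4, -6, 5]].

P = [[3, 6, 1], [4, -6, 5]]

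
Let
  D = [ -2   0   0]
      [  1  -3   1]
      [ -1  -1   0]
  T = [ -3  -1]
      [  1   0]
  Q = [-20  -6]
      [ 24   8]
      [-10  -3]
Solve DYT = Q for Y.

Y = [[-3, 1], [0, 0], [-5, -1]]

Isolating Y: multiply by D⁻¹ from the left and T⁻¹ from the right, so Y = D⁻¹QT⁻¹.
det D = -2; the adjugate gives D⁻¹ = [[-1/2, 0, 0], [1/2, 0, -1], [2, 1, -3]].
det T = 1; the adjugate gives T⁻¹ = [[0, 1], [-1, -3]].
D⁻¹Q = [[10, 3], [0, 0], [14, 5]].
Y = (D⁻¹Q)T⁻¹ = [[-3, 1], [0, 0], [-5, -1]].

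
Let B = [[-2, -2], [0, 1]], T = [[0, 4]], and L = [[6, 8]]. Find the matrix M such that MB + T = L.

M = [[-3, -2]]

MB = L − T = [[6, 4]].
Since B sits to the right of M, M = (L − T)B⁻¹.
B has determinant -2; B⁻¹ = [[-1/2, -1], [0, 1]].
M = (L − T)B⁻¹ = [[-3, -2]].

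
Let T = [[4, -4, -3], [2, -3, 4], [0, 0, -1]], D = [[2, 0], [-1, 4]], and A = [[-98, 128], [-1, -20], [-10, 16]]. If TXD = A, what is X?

Left-multiply by T⁻¹ and right-multiply by D⁻¹: X = T⁻¹AD⁻¹.
det T = 4, so T⁻¹ = [[3/4, -1, -25/4], [1/2, -1, -11/2], [0, 0, -1]].
D has determinant 8; D⁻¹ = [[1/2, 0], [1/8, 1/4]].
T⁻¹A = [[-10, 16], [7, -4], [10, -16]].
X = (T⁻¹A)D⁻¹ = [[-3, 4], [3, -1], [3, -4]].

X = [[-3, 4], [3, -1], [3, -4]]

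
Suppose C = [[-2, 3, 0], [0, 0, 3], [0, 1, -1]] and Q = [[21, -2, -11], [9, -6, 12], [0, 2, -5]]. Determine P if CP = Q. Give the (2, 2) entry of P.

C is on the left of P, so left-multiply by C⁻¹: P = C⁻¹Q.
det C = 6, so C⁻¹ = [[-1/2, 1/2, 3/2], [0, 1/3, 1], [0, 1/3, 0]].
P = C⁻¹Q = [[-1/2, 1/2, 3/2], [0, 1/3, 1], [0, 1/3, 0]] · [[21, -2, -11], [9, -6, 12], [0, 2, -5]] = [[-6, 1, 4], [3, 0, -1], [3, -2, 4]].

0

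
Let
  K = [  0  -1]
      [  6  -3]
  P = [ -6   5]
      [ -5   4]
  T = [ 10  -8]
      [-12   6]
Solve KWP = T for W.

W = [[-3, 5], [0, 2]]

W = K⁻¹TP⁻¹ (apply K⁻¹ on the left and P⁻¹ on the right).
K has determinant 6; K⁻¹ = [[-1/2, 1/6], [-1, 0]].
det P = 1, so P⁻¹ = [[4, -5], [5, -6]].
K⁻¹T = [[-7, 5], [-10, 8]].
W = (K⁻¹T)P⁻¹ = [[-3, 5], [0, 2]].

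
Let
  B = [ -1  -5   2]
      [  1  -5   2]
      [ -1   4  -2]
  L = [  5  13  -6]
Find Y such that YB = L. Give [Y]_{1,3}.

Since B sits to the right of Y, Y = LB⁻¹.
det B = -4, so B⁻¹ = [[-1/2, 1/2, 0], [0, -1, -1], [1/4, -9/4, -5/2]].
Y = LB⁻¹ = [[5, 13, -6]] · [[-1/2, 1/2, 0], [0, -1, -1], [1/4, -9/4, -5/2]] = [[-4, 3, 2]].

2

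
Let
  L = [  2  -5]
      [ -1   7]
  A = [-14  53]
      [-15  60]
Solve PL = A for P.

Right-multiplying both sides by L⁻¹ gives P = AL⁻¹.
L has determinant 9; L⁻¹ = [[7/9, 5/9], [1/9, 2/9]].
P = AL⁻¹ = [[-14, 53], [-15, 60]] · [[7/9, 5/9], [1/9, 2/9]] = [[-5, 4], [-5, 5]].

P = [[-5, 4], [-5, 5]]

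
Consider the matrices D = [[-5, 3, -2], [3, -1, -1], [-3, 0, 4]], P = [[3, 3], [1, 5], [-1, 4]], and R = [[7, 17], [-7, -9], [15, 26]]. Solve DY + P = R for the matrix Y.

Y = [[0, -2], [4, 4], [4, 4]]

DY = R − P = [[4, 14], [-8, -14], [16, 22]].
D is on the left of Y, so left-multiply by D⁻¹: Y = D⁻¹(R − P).
D has determinant -1; D⁻¹ = [[4, 12, 5], [9, 26, 11], [3, 9, 4]].
Y = D⁻¹(R − P) = [[0, -2], [4, 4], [4, 4]].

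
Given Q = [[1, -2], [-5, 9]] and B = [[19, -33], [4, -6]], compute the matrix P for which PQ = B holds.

Since Q sits to the right of P, P = BQ⁻¹.
Q has determinant -1; Q⁻¹ = [[-9, -2], [-5, -1]].
P = BQ⁻¹ = [[19, -33], [4, -6]] · [[-9, -2], [-5, -1]] = [[-6, -5], [-6, -2]].

P = [[-6, -5], [-6, -2]]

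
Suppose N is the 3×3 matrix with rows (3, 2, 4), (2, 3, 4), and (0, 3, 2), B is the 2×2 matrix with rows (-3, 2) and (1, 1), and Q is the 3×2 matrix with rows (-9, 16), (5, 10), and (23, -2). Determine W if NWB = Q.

W = [[1, 2], [-3, 4], [2, -2]]

Isolating W: multiply by N⁻¹ from the left and B⁻¹ from the right, so W = N⁻¹QB⁻¹.
det N = -2; the adjugate gives N⁻¹ = [[3, -4, 2], [2, -3, 2], [-3, 9/2, -5/2]].
B has determinant -5; B⁻¹ = [[-1/5, 2/5], [1/5, 3/5]].
N⁻¹Q = [[-1, 4], [13, -2], [-8, 2]].
W = (N⁻¹Q)B⁻¹ = [[1, 2], [-3, 4], [2, -2]].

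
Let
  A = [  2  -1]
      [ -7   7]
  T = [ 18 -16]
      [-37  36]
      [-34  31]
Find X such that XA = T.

X = [[2, -2], [-1, 5], [-3, 4]]

Since A sits to the right of X, X = TA⁻¹.
det A = 7, so A⁻¹ = [[1, 1/7], [1, 2/7]].
X = TA⁻¹ = [[18, -16], [-37, 36], [-34, 31]] · [[1, 1/7], [1, 2/7]] = [[2, -2], [-1, 5], [-3, 4]].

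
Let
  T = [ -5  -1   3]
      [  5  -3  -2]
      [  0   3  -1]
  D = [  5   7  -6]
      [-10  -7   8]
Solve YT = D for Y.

Since T sits to the right of Y, Y = DT⁻¹.
det T = -5, so T⁻¹ = [[-9/5, -8/5, -11/5], [-1, -1, -1], [-3, -3, -4]].
Y = DT⁻¹ = [[5, 7, -6], [-10, -7, 8]] · [[-9/5, -8/5, -11/5], [-1, -1, -1], [-3, -3, -4]] = [[2, 3, 6], [1, -1, -3]].

Y = [[2, 3, 6], [1, -1, -3]]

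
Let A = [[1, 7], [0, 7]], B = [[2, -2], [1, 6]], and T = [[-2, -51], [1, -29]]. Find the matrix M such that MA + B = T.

M = [[-4, -3], [0, -5]]

MA = T − B = [[-4, -49], [0, -35]].
Right-multiplying both sides by A⁻¹ gives M = (T − B)A⁻¹.
A has determinant 7; A⁻¹ = [[1, -1], [0, 1/7]].
M = (T − B)A⁻¹ = [[-4, -3], [0, -5]].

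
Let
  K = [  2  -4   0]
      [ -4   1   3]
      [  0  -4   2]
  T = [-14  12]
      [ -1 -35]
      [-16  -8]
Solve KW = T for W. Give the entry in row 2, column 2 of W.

Since K multiplies W on the left, W = K⁻¹T.
K has determinant -4; K⁻¹ = [[-7/2, -2, 3], [-2, -1, 3/2], [-4, -2, 7/2]].
W = K⁻¹T = [[-7/2, -2, 3], [-2, -1, 3/2], [-4, -2, 7/2]] · [[-14, 12], [-1, -35], [-16, -8]] = [[3, 4], [5, -1], [2, -6]].

-1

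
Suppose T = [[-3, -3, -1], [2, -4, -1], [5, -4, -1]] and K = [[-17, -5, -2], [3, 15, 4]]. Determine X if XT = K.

Right-multiplying both sides by T⁻¹ gives X = KT⁻¹.
det T = -3; the adjugate gives T⁻¹ = [[0, -1/3, 1/3], [1, -8/3, 5/3], [-4, 9, -6]].
X = KT⁻¹ = [[-17, -5, -2], [3, 15, 4]] · [[0, -1/3, 1/3], [1, -8/3, 5/3], [-4, 9, -6]] = [[3, 1, -2], [-1, -5, 2]].

X = [[3, 1, -2], [-1, -5, 2]]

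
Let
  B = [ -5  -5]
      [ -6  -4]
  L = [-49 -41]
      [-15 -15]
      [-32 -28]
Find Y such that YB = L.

Since B sits to the right of Y, Y = LB⁻¹.
B has determinant -10; B⁻¹ = [[2/5, -1/2], [-3/5, 1/2]].
Y = LB⁻¹ = [[-49, -41], [-15, -15], [-32, -28]] · [[2/5, -1/2], [-3/5, 1/2]] = [[5, 4], [3, 0], [4, 2]].

Y = [[5, 4], [3, 0], [4, 2]]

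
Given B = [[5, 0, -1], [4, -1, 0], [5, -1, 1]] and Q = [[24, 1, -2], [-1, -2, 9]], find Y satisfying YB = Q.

Y = [[5, -4, 3], [-3, -4, 6]]

Right-multiplying both sides by B⁻¹ gives Y = QB⁻¹.
det B = -6; the adjugate gives B⁻¹ = [[1/6, -1/6, 1/6], [2/3, -5/3, 2/3], [-1/6, -5/6, 5/6]].
Y = QB⁻¹ = [[24, 1, -2], [-1, -2, 9]] · [[1/6, -1/6, 1/6], [2/3, -5/3, 2/3], [-1/6, -5/6, 5/6]] = [[5, -4, 3], [-3, -4, 6]].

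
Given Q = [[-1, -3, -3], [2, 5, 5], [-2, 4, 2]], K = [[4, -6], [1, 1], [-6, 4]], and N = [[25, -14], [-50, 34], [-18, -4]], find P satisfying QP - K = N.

QP = N + K = [[29, -20], [-49, 35], [-24, 0]].
Q is on the left of P, so left-multiply by Q⁻¹: P = Q⁻¹(N + K).
det Q = -2; the adjugate gives Q⁻¹ = [[5, 3, 0], [7, 4, 1/2], [-9, -5, -1/2]].
P = Q⁻¹(N + K) = [[-2, 5], [-5, 0], [-4, 5]].

P = [[-2, 5], [-5, 0], [-4, 5]]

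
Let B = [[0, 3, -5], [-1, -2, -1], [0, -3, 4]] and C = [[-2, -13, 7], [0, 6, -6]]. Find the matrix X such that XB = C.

B is on the right of X, so right-multiply by B⁻¹: X = CB⁻¹.
B has determinant -3; B⁻¹ = [[11/3, -1, 13/3], [-4/3, 0, -5/3], [-1, 0, -1]].
X = CB⁻¹ = [[-2, -13, 7], [0, 6, -6]] · [[11/3, -1, 13/3], [-4/3, 0, -5/3], [-1, 0, -1]] = [[3, 2, 6], [-2, 0, -4]].

X = [[3, 2, 6], [-2, 0, -4]]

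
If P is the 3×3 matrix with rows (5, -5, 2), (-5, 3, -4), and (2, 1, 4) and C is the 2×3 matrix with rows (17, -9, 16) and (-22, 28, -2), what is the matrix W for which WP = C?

W = [[6, 5, 6], [-3, 3, 4]]

Since P sits to the right of W, W = CP⁻¹.
det P = -2; the adjugate gives P⁻¹ = [[-8, -11, -7], [-6, -8, -5], [11/2, 15/2, 5]].
W = CP⁻¹ = [[17, -9, 16], [-22, 28, -2]] · [[-8, -11, -7], [-6, -8, -5], [11/2, 15/2, 5]] = [[6, 5, 6], [-3, 3, 4]].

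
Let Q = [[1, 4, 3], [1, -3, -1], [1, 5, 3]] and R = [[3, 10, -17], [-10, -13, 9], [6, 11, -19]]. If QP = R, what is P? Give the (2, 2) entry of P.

Q is on the left of P, so left-multiply by Q⁻¹: P = Q⁻¹R.
det Q = 4, so Q⁻¹ = [[-1, 3/4, 5/4], [-1, 0, 1], [2, -1/4, -7/4]].
P = Q⁻¹R = [[-1, 3/4, 5/4], [-1, 0, 1], [2, -1/4, -7/4]] · [[3, 10, -17], [-10, -13, 9], [6, 11, -19]] = [[-3, -6, 0], [3, 1, -2], [-2, 4, -3]].

1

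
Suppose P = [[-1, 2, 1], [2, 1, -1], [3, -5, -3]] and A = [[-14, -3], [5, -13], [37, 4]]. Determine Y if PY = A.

P is on the left of Y, so left-multiply by P⁻¹: Y = P⁻¹A.
det P = 1; the adjugate gives P⁻¹ = [[-8, 1, -3], [3, 0, 1], [-13, 1, -5]].
Y = P⁻¹A = [[-8, 1, -3], [3, 0, 1], [-13, 1, -5]] · [[-14, -3], [5, -13], [37, 4]] = [[6, -1], [-5, -5], [2, 6]].

Y = [[6, -1], [-5, -5], [2, 6]]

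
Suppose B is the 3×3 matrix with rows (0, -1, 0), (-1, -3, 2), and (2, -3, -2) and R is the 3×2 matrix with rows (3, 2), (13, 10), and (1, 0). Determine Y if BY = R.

Left-multiplying both sides by B⁻¹ gives Y = B⁻¹R.
det B = -2, so B⁻¹ = [[-6, 1, 1], [-1, 0, 0], [-9/2, 1, 1/2]].
Y = B⁻¹R = [[-6, 1, 1], [-1, 0, 0], [-9/2, 1, 1/2]] · [[3, 2], [13, 10], [1, 0]] = [[-4, -2], [-3, -2], [0, 1]].

Y = [[-4, -2], [-3, -2], [0, 1]]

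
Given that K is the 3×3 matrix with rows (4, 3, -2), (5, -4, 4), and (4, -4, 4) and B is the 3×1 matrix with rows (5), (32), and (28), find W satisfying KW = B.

Left-multiplying both sides by K⁻¹ gives W = K⁻¹B.
det K = -4; the adjugate gives K⁻¹ = [[0, 1, -1], [1, -6, 13/2], [1, -7, 31/4]].
W = K⁻¹B = [[0, 1, -1], [1, -6, 13/2], [1, -7, 31/4]] · [[5], [32], [28]] = [[4], [-5], [-2]].

W = [[4], [-5], [-2]]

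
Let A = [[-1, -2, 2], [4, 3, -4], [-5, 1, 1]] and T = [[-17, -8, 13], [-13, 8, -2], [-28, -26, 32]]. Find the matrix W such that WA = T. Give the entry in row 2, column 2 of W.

2

Since A sits to the right of W, W = TA⁻¹.
det A = -1; the adjugate gives A⁻¹ = [[-7, -4, -2], [-16, -9, -4], [-19, -11, -5]].
W = TA⁻¹ = [[-17, -8, 13], [-13, 8, -2], [-28, -26, 32]] · [[-7, -4, -2], [-16, -9, -4], [-19, -11, -5]] = [[0, -3, 1], [1, 2, 4], [4, -6, 0]].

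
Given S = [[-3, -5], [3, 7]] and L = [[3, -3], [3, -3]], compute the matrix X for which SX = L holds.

X = [[-6, 6], [3, -3]]

S is on the left of X, so left-multiply by S⁻¹: X = S⁻¹L.
det S = -6, so S⁻¹ = [[-7/6, -5/6], [1/2, 1/2]].
X = S⁻¹L = [[-7/6, -5/6], [1/2, 1/2]] · [[3, -3], [3, -3]] = [[-6, 6], [3, -3]].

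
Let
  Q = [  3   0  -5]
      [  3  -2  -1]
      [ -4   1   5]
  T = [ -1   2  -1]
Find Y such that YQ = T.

Y = [[4, 1, 4]]

Right-multiplying both sides by Q⁻¹ gives Y = TQ⁻¹.
det Q = -2, so Q⁻¹ = [[9/2, 5/2, 5], [11/2, 5/2, 6], [5/2, 3/2, 3]].
Y = TQ⁻¹ = [[-1, 2, -1]] · [[9/2, 5/2, 5], [11/2, 5/2, 6], [5/2, 3/2, 3]] = [[4, 1, 4]].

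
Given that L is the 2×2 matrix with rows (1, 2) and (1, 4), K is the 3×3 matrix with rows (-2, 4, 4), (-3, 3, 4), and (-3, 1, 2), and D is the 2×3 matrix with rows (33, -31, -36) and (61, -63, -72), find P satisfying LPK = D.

P = L⁻¹DK⁻¹ (apply L⁻¹ on the left and K⁻¹ on the right).
L has determinant 2; L⁻¹ = [[2, -1], [-1/2, 1/2]].
K has determinant -4; K⁻¹ = [[-1/2, 1, -1], [3/2, -2, 1], [-3/2, 5/2, -3/2]].
L⁻¹D = [[5, 1, 0], [14, -16, -18]].
P = (L⁻¹D)K⁻¹ = [[-1, 3, -4], [-4, 1, -3]].

P = [[-1, 3, -4], [-4, 1, -3]]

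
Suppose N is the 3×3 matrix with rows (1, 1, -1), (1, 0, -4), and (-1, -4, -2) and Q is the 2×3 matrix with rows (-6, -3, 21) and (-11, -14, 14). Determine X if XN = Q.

X = [[1, -6, 1], [-6, -3, 2]]

N is on the right of X, so right-multiply by N⁻¹: X = QN⁻¹.
det N = -6, so N⁻¹ = [[8/3, -1, 2/3], [-1, 1/2, -1/2], [2/3, -1/2, 1/6]].
X = QN⁻¹ = [[-6, -3, 21], [-11, -14, 14]] · [[8/3, -1, 2/3], [-1, 1/2, -1/2], [2/3, -1/2, 1/6]] = [[1, -6, 1], [-6, -3, 2]].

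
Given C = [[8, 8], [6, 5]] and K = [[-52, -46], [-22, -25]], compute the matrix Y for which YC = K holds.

Y = [[-2, -6], [-5, 3]]

C is on the right of Y, so right-multiply by C⁻¹: Y = KC⁻¹.
det C = -8, so C⁻¹ = [[-5/8, 1], [3/4, -1]].
Y = KC⁻¹ = [[-52, -46], [-22, -25]] · [[-5/8, 1], [3/4, -1]] = [[-2, -6], [-5, 3]].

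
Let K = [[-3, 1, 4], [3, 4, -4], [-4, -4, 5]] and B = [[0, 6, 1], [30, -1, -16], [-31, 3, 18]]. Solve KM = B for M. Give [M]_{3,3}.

Since K multiplies M on the left, M = K⁻¹B.
det K = 5; the adjugate gives K⁻¹ = [[4/5, -21/5, -4], [1/5, 1/5, 0], [4/5, -16/5, -3]].
M = K⁻¹B = [[4/5, -21/5, -4], [1/5, 1/5, 0], [4/5, -16/5, -3]] · [[0, 6, 1], [30, -1, -16], [-31, 3, 18]] = [[-2, -3, -4], [6, 1, -3], [-3, -1, -2]].

-2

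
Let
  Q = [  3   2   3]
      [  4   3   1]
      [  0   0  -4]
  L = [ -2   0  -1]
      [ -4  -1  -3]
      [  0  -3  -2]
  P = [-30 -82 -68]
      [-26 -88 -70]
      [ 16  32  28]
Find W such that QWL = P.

W = Q⁻¹PL⁻¹ (apply Q⁻¹ on the left and L⁻¹ on the right).
Q has determinant -4; Q⁻¹ = [[3, -2, 7/4], [-4, 3, -9/4], [0, 0, -1/4]].
det L = 2; the adjugate gives L⁻¹ = [[-7/2, 3/2, -1/2], [-4, 2, -1], [6, -3, 1]].
Q⁻¹P = [[-10, -14, -15], [6, -8, -1], [-4, -8, -7]].
W = (Q⁻¹P)L⁻¹ = [[1, 2, 4], [5, -4, 4], [4, -1, 3]].

W = [[1, 2, 4], [5, -4, 4], [4, -1, 3]]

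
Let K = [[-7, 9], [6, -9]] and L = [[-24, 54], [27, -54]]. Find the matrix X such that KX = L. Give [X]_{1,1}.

K is on the left of X, so left-multiply by K⁻¹: X = K⁻¹L.
K has determinant 9; K⁻¹ = [[-1, -1], [-2/3, -7/9]].
X = K⁻¹L = [[-1, -1], [-2/3, -7/9]] · [[-24, 54], [27, -54]] = [[-3, 0], [-5, 6]].

-3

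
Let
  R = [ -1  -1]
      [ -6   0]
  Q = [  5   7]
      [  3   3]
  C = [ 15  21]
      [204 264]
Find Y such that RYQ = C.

Left-multiply by R⁻¹ and right-multiply by Q⁻¹: Y = R⁻¹CQ⁻¹.
R has determinant -6; R⁻¹ = [[0, -1/6], [-1, 1/6]].
Q has determinant -6; Q⁻¹ = [[-1/2, 7/6], [1/2, -5/6]].
R⁻¹C = [[-34, -44], [19, 23]].
Y = (R⁻¹C)Q⁻¹ = [[-5, -3], [2, 3]].

Y = [[-5, -3], [2, 3]]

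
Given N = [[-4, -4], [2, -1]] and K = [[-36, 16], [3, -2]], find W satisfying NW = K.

W = [[4, -2], [5, -2]]

Left-multiplying both sides by N⁻¹ gives W = N⁻¹K.
det N = 12; the adjugate gives N⁻¹ = [[-1/12, 1/3], [-1/6, -1/3]].
W = N⁻¹K = [[-1/12, 1/3], [-1/6, -1/3]] · [[-36, 16], [3, -2]] = [[4, -2], [5, -2]].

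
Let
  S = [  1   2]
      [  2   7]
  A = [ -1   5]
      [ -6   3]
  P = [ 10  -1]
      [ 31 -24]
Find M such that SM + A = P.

SM = P − A = [[11, -6], [37, -27]].
S is on the left of M, so left-multiply by S⁻¹: M = S⁻¹(P − A).
S has determinant 3; S⁻¹ = [[7/3, -2/3], [-2/3, 1/3]].
M = S⁻¹(P − A) = [[1, 4], [5, -5]].

M = [[1, 4], [5, -5]]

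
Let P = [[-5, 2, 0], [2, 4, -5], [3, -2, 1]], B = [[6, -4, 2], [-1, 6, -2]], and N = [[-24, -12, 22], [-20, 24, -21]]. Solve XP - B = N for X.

XP = N + B = [[-18, -16, 24], [-21, 30, -23]].
Right-multiplying both sides by P⁻¹ gives X = (N + B)P⁻¹.
P has determinant -4; P⁻¹ = [[3/2, 1/2, 5/2], [17/4, 5/4, 25/4], [4, 1, 6]].
X = (N + B)P⁻¹ = [[1, -5, -1], [4, 4, -3]].

X = [[1, -5, -1], [4, 4, -3]]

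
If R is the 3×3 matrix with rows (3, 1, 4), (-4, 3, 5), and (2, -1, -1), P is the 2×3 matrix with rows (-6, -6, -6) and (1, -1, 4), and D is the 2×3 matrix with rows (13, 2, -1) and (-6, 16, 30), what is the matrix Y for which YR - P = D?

Y = [[1, -3, -4], [3, 5, 3]]

YR = D + P = [[7, -4, -7], [-5, 15, 34]].
Right-multiplying both sides by R⁻¹ gives Y = (D + P)R⁻¹.
det R = 4, so R⁻¹ = [[1/2, -3/4, -7/4], [3/2, -11/4, -31/4], [-1/2, 5/4, 13/4]].
Y = (D + P)R⁻¹ = [[1, -3, -4], [3, 5, 3]].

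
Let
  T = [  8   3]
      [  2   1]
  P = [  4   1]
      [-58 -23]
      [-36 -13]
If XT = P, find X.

X = [[1, -2], [-6, -5], [-5, 2]]

Right-multiplying both sides by T⁻¹ gives X = PT⁻¹.
det T = 2, so T⁻¹ = [[1/2, -3/2], [-1, 4]].
X = PT⁻¹ = [[4, 1], [-58, -23], [-36, -13]] · [[1/2, -3/2], [-1, 4]] = [[1, -2], [-6, -5], [-5, 2]].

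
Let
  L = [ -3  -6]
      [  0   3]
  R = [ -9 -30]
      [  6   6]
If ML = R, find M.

Right-multiplying both sides by L⁻¹ gives M = RL⁻¹.
det L = -9; the adjugate gives L⁻¹ = [[-1/3, -2/3], [0, 1/3]].
M = RL⁻¹ = [[-9, -30], [6, 6]] · [[-1/3, -2/3], [0, 1/3]] = [[3, -4], [-2, -2]].

M = [[3, -4], [-2, -2]]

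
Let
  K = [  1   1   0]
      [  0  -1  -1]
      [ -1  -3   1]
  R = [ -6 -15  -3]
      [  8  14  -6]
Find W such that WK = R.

Since K sits to the right of W, W = RK⁻¹.
det K = -3; the adjugate gives K⁻¹ = [[4/3, 1/3, 1/3], [-1/3, -1/3, -1/3], [1/3, -2/3, 1/3]].
W = RK⁻¹ = [[-6, -15, -3], [8, 14, -6]] · [[4/3, 1/3, 1/3], [-1/3, -1/3, -1/3], [1/3, -2/3, 1/3]] = [[-4, 5, 2], [4, 2, -4]].

W = [[-4, 5, 2], [4, 2, -4]]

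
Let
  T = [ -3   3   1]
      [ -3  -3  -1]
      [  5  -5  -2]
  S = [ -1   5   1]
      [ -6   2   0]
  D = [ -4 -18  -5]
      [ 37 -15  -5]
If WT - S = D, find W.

W = [[-3, 3, -1], [-4, -3, 2]]

WT = D + S = [[-5, -13, -4], [31, -13, -5]].
T is on the right of W, so right-multiply by T⁻¹: W = (D + S)T⁻¹.
T has determinant -6; T⁻¹ = [[-1/6, -1/6, 0], [11/6, -1/6, 1], [-5, 0, -3]].
W = (D + S)T⁻¹ = [[-3, 3, -1], [-4, -3, 2]].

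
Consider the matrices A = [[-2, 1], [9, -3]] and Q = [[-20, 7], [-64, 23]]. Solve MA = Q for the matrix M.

M = [[1, -2], [5, -6]]

A is on the right of M, so right-multiply by A⁻¹: M = QA⁻¹.
det A = -3, so A⁻¹ = [[1, 1/3], [3, 2/3]].
M = QA⁻¹ = [[-20, 7], [-64, 23]] · [[1, 1/3], [3, 2/3]] = [[1, -2], [5, -6]].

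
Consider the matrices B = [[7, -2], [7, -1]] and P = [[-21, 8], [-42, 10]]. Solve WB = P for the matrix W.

W = [[-5, 2], [-4, -2]]

Since B sits to the right of W, W = PB⁻¹.
det B = 7, so B⁻¹ = [[-1/7, 2/7], [-1, 1]].
W = PB⁻¹ = [[-21, 8], [-42, 10]] · [[-1/7, 2/7], [-1, 1]] = [[-5, 2], [-4, -2]].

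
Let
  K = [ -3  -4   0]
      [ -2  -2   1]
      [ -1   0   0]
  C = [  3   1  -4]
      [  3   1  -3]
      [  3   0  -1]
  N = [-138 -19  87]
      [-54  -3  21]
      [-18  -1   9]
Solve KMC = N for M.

Left-multiply by K⁻¹ and right-multiply by C⁻¹: M = K⁻¹NC⁻¹.
det K = 4, so K⁻¹ = [[0, 0, -1], [-1/4, 0, 3/4], [-1/2, 1, -1/2]].
C has determinant 3; C⁻¹ = [[-1/3, 1/3, 1/3], [-2, 3, -1], [-1, 1, 0]].
K⁻¹N = [[18, 1, -9], [21, 4, -15], [24, 7, -27]].
M = (K⁻¹N)C⁻¹ = [[1, 0, 5], [0, 4, 3], [5, 2, 1]].

M = [[1, 0, 5], [0, 4, 3], [5, 2, 1]]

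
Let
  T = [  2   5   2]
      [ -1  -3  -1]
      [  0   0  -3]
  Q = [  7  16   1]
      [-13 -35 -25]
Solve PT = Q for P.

P = [[5, 3, 2], [-4, 5, 4]]

Right-multiplying both sides by T⁻¹ gives P = QT⁻¹.
det T = 3, so T⁻¹ = [[3, 5, 1/3], [-1, -2, 0], [0, 0, -1/3]].
P = QT⁻¹ = [[7, 16, 1], [-13, -35, -25]] · [[3, 5, 1/3], [-1, -2, 0], [0, 0, -1/3]] = [[5, 3, 2], [-4, 5, 4]].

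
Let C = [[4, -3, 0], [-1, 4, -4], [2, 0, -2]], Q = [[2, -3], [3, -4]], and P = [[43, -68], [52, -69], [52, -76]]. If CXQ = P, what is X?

X = [[5, 2], [-4, 5], [-5, 0]]

Left-multiply by C⁻¹ and right-multiply by Q⁻¹: X = C⁻¹PQ⁻¹.
det C = -2; the adjugate gives C⁻¹ = [[4, 3, -6], [5, 4, -8], [4, 3, -13/2]].
det Q = 1; the adjugate gives Q⁻¹ = [[-4, 3], [-3, 2]].
C⁻¹P = [[16, -23], [7, -8], [-10, 15]].
X = (C⁻¹P)Q⁻¹ = [[5, 2], [-4, 5], [-5, 0]].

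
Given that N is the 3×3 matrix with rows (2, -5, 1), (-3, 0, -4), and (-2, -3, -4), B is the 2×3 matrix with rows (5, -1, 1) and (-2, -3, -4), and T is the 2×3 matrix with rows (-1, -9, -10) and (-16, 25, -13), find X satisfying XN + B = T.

X = [[1, 2, 1], [-5, 2, -1]]

XN = T − B = [[-6, -8, -11], [-14, 28, -9]].
Since N sits to the right of X, X = (T − B)N⁻¹.
det N = 5, so N⁻¹ = [[-12/5, -23/5, 4], [-4/5, -6/5, 1], [9/5, 16/5, -3]].
X = (T − B)N⁻¹ = [[1, 2, 1], [-5, 2, -1]].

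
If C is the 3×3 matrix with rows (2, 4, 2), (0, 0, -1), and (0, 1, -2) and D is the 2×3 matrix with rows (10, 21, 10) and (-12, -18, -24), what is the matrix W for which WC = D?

C is on the right of W, so right-multiply by C⁻¹: W = DC⁻¹.
det C = 2, so C⁻¹ = [[1/2, 5, -2], [0, -2, 1], [0, -1, 0]].
W = DC⁻¹ = [[10, 21, 10], [-12, -18, -24]] · [[1/2, 5, -2], [0, -2, 1], [0, -1, 0]] = [[5, -2, 1], [-6, 0, 6]].

W = [[5, -2, 1], [-6, 0, 6]]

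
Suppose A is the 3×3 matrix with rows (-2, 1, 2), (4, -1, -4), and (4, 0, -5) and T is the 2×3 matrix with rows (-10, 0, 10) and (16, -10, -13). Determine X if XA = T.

X = [[-5, -5, 0], [-6, 4, -3]]

Since A sits to the right of X, X = TA⁻¹.
det A = 2; the adjugate gives A⁻¹ = [[5/2, 5/2, -1], [2, 1, 0], [2, 2, -1]].
X = TA⁻¹ = [[-10, 0, 10], [16, -10, -13]] · [[5/2, 5/2, -1], [2, 1, 0], [2, 2, -1]] = [[-5, -5, 0], [-6, 4, -3]].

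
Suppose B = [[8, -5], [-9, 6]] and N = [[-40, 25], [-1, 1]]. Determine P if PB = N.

P = [[-5, 0], [1, 1]]

B is on the right of P, so right-multiply by B⁻¹: P = NB⁻¹.
det B = 3, so B⁻¹ = [[2, 5/3], [3, 8/3]].
P = NB⁻¹ = [[-40, 25], [-1, 1]] · [[2, 5/3], [3, 8/3]] = [[-5, 0], [1, 1]].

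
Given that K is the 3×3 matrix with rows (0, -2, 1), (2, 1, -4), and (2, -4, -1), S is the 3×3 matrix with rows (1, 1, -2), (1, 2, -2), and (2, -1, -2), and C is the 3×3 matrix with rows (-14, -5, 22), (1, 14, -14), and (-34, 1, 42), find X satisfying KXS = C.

Isolating X: multiply by K⁻¹ from the left and S⁻¹ from the right, so X = K⁻¹CS⁻¹.
K has determinant 2; K⁻¹ = [[-17/2, -3, 7/2], [-3, -1, 1], [-5, -2, 2]].
det S = 2, so S⁻¹ = [[-3, 2, 1], [-1, 1, 0], [-5/2, 3/2, 1/2]].
K⁻¹C = [[-3, 4, 2], [7, 2, -10], [0, -1, 2]].
X = (K⁻¹C)S⁻¹ = [[0, 1, -2], [2, 1, 2], [-4, 2, 1]].

X = [[0, 1, -2], [2, 1, 2], [-4, 2, 1]]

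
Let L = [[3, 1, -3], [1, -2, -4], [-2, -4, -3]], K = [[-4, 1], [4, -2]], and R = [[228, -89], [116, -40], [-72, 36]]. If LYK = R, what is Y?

Y = L⁻¹RK⁻¹ (apply L⁻¹ on the left and K⁻¹ on the right).
det L = 5, so L⁻¹ = [[-2, 3, -2], [11/5, -3, 9/5], [-8/5, 2, -7/5]].
det K = 4; the adjugate gives K⁻¹ = [[-1/2, -1/4], [-1, -1]].
L⁻¹R = [[36, -14], [24, -11], [-32, 12]].
Y = (L⁻¹R)K⁻¹ = [[-4, 5], [-1, 5], [4, -4]].

Y = [[-4, 5], [-1, 5], [4, -4]]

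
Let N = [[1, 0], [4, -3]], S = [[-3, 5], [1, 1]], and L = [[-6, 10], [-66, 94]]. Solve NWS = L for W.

Isolating W: multiply by N⁻¹ from the left and S⁻¹ from the right, so W = N⁻¹LS⁻¹.
N has determinant -3; N⁻¹ = [[1, 0], [4/3, -1/3]].
det S = -8; the adjugate gives S⁻¹ = [[-1/8, 5/8], [1/8, 3/8]].
N⁻¹L = [[-6, 10], [14, -18]].
W = (N⁻¹L)S⁻¹ = [[2, 0], [-4, 2]].

W = [[2, 0], [-4, 2]]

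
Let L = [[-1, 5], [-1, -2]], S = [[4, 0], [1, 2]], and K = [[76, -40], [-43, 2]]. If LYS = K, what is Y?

Left-multiply by L⁻¹ and right-multiply by S⁻¹: Y = L⁻¹KS⁻¹.
det L = 7, so L⁻¹ = [[-2/7, -5/7], [1/7, -1/7]].
det S = 8, so S⁻¹ = [[1/4, 0], [-1/8, 1/2]].
L⁻¹K = [[9, 10], [17, -6]].
Y = (L⁻¹K)S⁻¹ = [[1, 5], [5, -3]].

Y = [[1, 5], [5, -3]]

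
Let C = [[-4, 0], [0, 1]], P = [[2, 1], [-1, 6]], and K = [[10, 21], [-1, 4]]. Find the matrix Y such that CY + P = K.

Y = [[-2, -5], [0, -2]]

CY = K − P = [[8, 20], [0, -2]].
C is on the left of Y, so left-multiply by C⁻¹: Y = C⁻¹(K − P).
C has determinant -4; C⁻¹ = [[-1/4, 0], [0, 1]].
Y = C⁻¹(K − P) = [[-2, -5], [0, -2]].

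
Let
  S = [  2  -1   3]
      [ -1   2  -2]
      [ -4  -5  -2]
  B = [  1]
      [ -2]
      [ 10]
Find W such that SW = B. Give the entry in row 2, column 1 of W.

0

S is on the left of W, so left-multiply by S⁻¹: W = S⁻¹B.
det S = 5; the adjugate gives S⁻¹ = [[-14/5, -17/5, -4/5], [6/5, 8/5, 1/5], [13/5, 14/5, 3/5]].
W = S⁻¹B = [[-14/5, -17/5, -4/5], [6/5, 8/5, 1/5], [13/5, 14/5, 3/5]] · [[1], [-2], [10]] = [[-4], [0], [3]].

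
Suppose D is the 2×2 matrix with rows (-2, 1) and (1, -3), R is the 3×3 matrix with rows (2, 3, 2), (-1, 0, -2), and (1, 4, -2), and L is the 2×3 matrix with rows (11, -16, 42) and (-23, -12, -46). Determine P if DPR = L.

P = [[0, 5, 3], [4, 0, -1]]

P = D⁻¹LR⁻¹ (apply D⁻¹ on the left and R⁻¹ on the right).
D has determinant 5; D⁻¹ = [[-3/5, -1/5], [-1/5, -2/5]].
det R = -4; the adjugate gives R⁻¹ = [[-2, -7/2, 3/2], [1, 3/2, -1/2], [1, 5/4, -3/4]].
D⁻¹L = [[-2, 12, -16], [7, 8, 10]].
P = (D⁻¹L)R⁻¹ = [[0, 5, 3], [4, 0, -1]].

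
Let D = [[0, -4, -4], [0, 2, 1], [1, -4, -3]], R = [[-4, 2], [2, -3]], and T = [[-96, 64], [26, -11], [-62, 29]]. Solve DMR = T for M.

M = [[-1, 4], [-2, -3], [-3, 5]]

Left-multiply by D⁻¹ and right-multiply by R⁻¹: M = D⁻¹TR⁻¹.
D has determinant 4; D⁻¹ = [[-1/2, 1, 1], [1/4, 1, 0], [-1/2, -1, 0]].
det R = 8, so R⁻¹ = [[-3/8, -1/4], [-1/4, -1/2]].
D⁻¹T = [[12, -14], [2, 5], [22, -21]].
M = (D⁻¹T)R⁻¹ = [[-1, 4], [-2, -3], [-3, 5]].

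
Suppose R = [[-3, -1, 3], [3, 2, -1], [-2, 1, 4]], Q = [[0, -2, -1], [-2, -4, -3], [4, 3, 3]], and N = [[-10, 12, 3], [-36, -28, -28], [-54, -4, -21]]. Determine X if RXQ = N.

X = [[-2, 3, -3], [0, -3, -2], [-4, 1, -5]]

Isolating X: multiply by R⁻¹ from the left and Q⁻¹ from the right, so X = R⁻¹NQ⁻¹.
R has determinant 4; R⁻¹ = [[9/4, 7/4, -5/4], [-5/2, -3/2, 3/2], [7/4, 5/4, -3/4]].
Q has determinant 2; Q⁻¹ = [[-3/2, 3/2, 1], [-3, 2, 1], [5, -4, -2]].
R⁻¹N = [[-18, -17, -16], [-2, 6, 3], [-22, -11, -14]].
X = (R⁻¹N)Q⁻¹ = [[-2, 3, -3], [0, -3, -2], [-4, 1, -5]].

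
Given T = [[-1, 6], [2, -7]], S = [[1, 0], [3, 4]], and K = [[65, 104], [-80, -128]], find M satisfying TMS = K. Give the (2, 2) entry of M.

Left-multiply by T⁻¹ and right-multiply by S⁻¹: M = T⁻¹KS⁻¹.
T has determinant -5; T⁻¹ = [[7/5, 6/5], [2/5, 1/5]].
det S = 4, so S⁻¹ = [[1, 0], [-3/4, 1/4]].
T⁻¹K = [[-5, -8], [10, 16]].
M = (T⁻¹K)S⁻¹ = [[1, -2], [-2, 4]].

4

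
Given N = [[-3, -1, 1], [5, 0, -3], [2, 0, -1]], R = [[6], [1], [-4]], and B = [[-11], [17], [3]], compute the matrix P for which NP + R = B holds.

NP = B − R = [[-17], [16], [7]].
Since N multiplies P on the left, P = N⁻¹(B − R).
N has determinant 1; N⁻¹ = [[0, -1, 3], [-1, 1, -4], [0, -2, 5]].
P = N⁻¹(B − R) = [[5], [5], [3]].

P = [[5], [5], [3]]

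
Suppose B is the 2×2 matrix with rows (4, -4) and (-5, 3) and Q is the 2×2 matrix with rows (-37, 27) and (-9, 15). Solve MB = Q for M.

Since B sits to the right of M, M = QB⁻¹.
det B = -8; the adjugate gives B⁻¹ = [[-3/8, -1/2], [-5/8, -1/2]].
M = QB⁻¹ = [[-37, 27], [-9, 15]] · [[-3/8, -1/2], [-5/8, -1/2]] = [[-3, 5], [-6, -3]].

M = [[-3, 5], [-6, -3]]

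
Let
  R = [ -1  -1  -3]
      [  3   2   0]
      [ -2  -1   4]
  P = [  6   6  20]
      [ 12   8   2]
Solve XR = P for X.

X = [[-4, 2, 2], [2, 6, 2]]

Since R sits to the right of X, X = PR⁻¹.
det R = 1, so R⁻¹ = [[8, 7, 6], [-12, -10, -9], [1, 1, 1]].
X = PR⁻¹ = [[6, 6, 20], [12, 8, 2]] · [[8, 7, 6], [-12, -10, -9], [1, 1, 1]] = [[-4, 2, 2], [2, 6, 2]].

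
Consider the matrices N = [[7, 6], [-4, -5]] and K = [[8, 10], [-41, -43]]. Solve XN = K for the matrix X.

N is on the right of X, so right-multiply by N⁻¹: X = KN⁻¹.
det N = -11, so N⁻¹ = [[5/11, 6/11], [-4/11, -7/11]].
X = KN⁻¹ = [[8, 10], [-41, -43]] · [[5/11, 6/11], [-4/11, -7/11]] = [[0, -2], [-3, 5]].

X = [[0, -2], [-3, 5]]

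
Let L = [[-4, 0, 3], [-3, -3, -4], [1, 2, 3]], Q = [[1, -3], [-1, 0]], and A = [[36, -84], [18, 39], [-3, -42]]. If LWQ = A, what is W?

W = [[-4, 5], [3, 0], [4, 4]]

Isolating W: multiply by L⁻¹ from the left and Q⁻¹ from the right, so W = L⁻¹AQ⁻¹.
det L = -5; the adjugate gives L⁻¹ = [[1/5, -6/5, -9/5], [-1, 3, 5], [3/5, -8/5, -12/5]].
det Q = -3, so Q⁻¹ = [[0, -1], [-1/3, -1/3]].
L⁻¹A = [[-9, 12], [3, -9], [0, -12]].
W = (L⁻¹A)Q⁻¹ = [[-4, 5], [3, 0], [4, 4]].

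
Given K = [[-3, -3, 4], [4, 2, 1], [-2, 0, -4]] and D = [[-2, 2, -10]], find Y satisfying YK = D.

Y = [[-2, -2, 0]]

Right-multiplying both sides by K⁻¹ gives Y = DK⁻¹.
det K = -2, so K⁻¹ = [[4, 6, 11/2], [-7, -10, -19/2], [-2, -3, -3]].
Y = DK⁻¹ = [[-2, 2, -10]] · [[4, 6, 11/2], [-7, -10, -19/2], [-2, -3, -3]] = [[-2, -2, 0]].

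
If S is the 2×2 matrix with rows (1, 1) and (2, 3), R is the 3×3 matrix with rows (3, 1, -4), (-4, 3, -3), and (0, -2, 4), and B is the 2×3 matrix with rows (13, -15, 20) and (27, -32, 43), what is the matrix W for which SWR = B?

W = [[0, -3, 2], [-1, -1, -1]]

Left-multiply by S⁻¹ and right-multiply by R⁻¹: W = S⁻¹BR⁻¹.
det S = 1; the adjugate gives S⁻¹ = [[3, -1], [-2, 1]].
det R = 2; the adjugate gives R⁻¹ = [[3, 2, 9/2], [8, 6, 25/2], [4, 3, 13/2]].
S⁻¹B = [[12, -13, 17], [1, -2, 3]].
W = (S⁻¹B)R⁻¹ = [[0, -3, 2], [-1, -1, -1]].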